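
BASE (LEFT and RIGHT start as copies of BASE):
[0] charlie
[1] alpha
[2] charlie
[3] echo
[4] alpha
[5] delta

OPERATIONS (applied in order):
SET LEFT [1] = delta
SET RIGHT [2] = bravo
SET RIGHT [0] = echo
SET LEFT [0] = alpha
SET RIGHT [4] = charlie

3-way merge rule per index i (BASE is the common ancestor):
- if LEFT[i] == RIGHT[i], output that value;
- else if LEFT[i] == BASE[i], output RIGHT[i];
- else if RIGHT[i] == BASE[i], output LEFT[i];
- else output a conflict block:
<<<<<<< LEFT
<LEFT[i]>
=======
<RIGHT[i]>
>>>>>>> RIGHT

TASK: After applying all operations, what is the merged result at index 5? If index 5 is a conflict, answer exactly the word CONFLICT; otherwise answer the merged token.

Answer: delta

Derivation:
Final LEFT:  [alpha, delta, charlie, echo, alpha, delta]
Final RIGHT: [echo, alpha, bravo, echo, charlie, delta]
i=0: BASE=charlie L=alpha R=echo all differ -> CONFLICT
i=1: L=delta, R=alpha=BASE -> take LEFT -> delta
i=2: L=charlie=BASE, R=bravo -> take RIGHT -> bravo
i=3: L=echo R=echo -> agree -> echo
i=4: L=alpha=BASE, R=charlie -> take RIGHT -> charlie
i=5: L=delta R=delta -> agree -> delta
Index 5 -> delta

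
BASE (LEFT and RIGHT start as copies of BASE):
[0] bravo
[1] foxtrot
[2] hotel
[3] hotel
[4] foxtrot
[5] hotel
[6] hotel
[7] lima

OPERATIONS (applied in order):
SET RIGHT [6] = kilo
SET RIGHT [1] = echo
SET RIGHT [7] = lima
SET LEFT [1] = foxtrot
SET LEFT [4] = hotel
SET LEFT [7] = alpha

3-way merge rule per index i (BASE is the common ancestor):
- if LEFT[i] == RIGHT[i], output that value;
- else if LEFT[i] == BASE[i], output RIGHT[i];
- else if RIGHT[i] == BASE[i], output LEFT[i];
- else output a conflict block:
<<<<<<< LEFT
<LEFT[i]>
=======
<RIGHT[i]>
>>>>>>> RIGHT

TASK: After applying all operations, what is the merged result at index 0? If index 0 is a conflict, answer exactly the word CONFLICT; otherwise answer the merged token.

Answer: bravo

Derivation:
Final LEFT:  [bravo, foxtrot, hotel, hotel, hotel, hotel, hotel, alpha]
Final RIGHT: [bravo, echo, hotel, hotel, foxtrot, hotel, kilo, lima]
i=0: L=bravo R=bravo -> agree -> bravo
i=1: L=foxtrot=BASE, R=echo -> take RIGHT -> echo
i=2: L=hotel R=hotel -> agree -> hotel
i=3: L=hotel R=hotel -> agree -> hotel
i=4: L=hotel, R=foxtrot=BASE -> take LEFT -> hotel
i=5: L=hotel R=hotel -> agree -> hotel
i=6: L=hotel=BASE, R=kilo -> take RIGHT -> kilo
i=7: L=alpha, R=lima=BASE -> take LEFT -> alpha
Index 0 -> bravo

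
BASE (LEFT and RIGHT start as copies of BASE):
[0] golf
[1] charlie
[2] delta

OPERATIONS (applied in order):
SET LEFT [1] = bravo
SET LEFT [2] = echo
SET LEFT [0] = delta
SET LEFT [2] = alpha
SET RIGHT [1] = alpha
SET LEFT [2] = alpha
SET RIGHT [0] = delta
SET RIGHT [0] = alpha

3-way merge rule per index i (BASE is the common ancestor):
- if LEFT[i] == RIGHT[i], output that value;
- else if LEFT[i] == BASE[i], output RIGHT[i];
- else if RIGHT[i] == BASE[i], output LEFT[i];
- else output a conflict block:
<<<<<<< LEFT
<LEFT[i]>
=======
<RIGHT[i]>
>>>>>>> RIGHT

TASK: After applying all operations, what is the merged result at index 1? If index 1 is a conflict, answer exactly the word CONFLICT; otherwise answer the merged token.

Answer: CONFLICT

Derivation:
Final LEFT:  [delta, bravo, alpha]
Final RIGHT: [alpha, alpha, delta]
i=0: BASE=golf L=delta R=alpha all differ -> CONFLICT
i=1: BASE=charlie L=bravo R=alpha all differ -> CONFLICT
i=2: L=alpha, R=delta=BASE -> take LEFT -> alpha
Index 1 -> CONFLICT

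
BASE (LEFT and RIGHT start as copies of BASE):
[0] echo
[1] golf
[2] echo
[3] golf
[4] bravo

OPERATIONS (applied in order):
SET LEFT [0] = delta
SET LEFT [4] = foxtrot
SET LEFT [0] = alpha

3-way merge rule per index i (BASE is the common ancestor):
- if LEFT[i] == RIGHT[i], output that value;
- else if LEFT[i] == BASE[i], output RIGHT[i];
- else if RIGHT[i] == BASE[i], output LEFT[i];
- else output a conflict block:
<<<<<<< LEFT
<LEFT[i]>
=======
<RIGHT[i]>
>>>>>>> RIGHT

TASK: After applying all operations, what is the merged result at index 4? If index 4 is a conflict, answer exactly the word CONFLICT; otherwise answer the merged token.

Final LEFT:  [alpha, golf, echo, golf, foxtrot]
Final RIGHT: [echo, golf, echo, golf, bravo]
i=0: L=alpha, R=echo=BASE -> take LEFT -> alpha
i=1: L=golf R=golf -> agree -> golf
i=2: L=echo R=echo -> agree -> echo
i=3: L=golf R=golf -> agree -> golf
i=4: L=foxtrot, R=bravo=BASE -> take LEFT -> foxtrot
Index 4 -> foxtrot

Answer: foxtrot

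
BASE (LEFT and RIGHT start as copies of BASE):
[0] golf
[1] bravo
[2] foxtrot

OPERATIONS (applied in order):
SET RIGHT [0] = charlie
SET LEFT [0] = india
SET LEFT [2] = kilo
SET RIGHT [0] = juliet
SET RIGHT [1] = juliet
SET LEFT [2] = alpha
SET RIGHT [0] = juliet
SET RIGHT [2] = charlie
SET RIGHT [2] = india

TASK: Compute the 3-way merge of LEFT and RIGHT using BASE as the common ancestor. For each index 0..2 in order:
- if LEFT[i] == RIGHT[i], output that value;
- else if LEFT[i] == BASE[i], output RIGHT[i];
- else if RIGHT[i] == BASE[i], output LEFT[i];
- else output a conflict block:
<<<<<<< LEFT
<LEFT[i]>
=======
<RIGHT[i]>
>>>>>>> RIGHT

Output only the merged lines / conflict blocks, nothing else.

Final LEFT:  [india, bravo, alpha]
Final RIGHT: [juliet, juliet, india]
i=0: BASE=golf L=india R=juliet all differ -> CONFLICT
i=1: L=bravo=BASE, R=juliet -> take RIGHT -> juliet
i=2: BASE=foxtrot L=alpha R=india all differ -> CONFLICT

Answer: <<<<<<< LEFT
india
=======
juliet
>>>>>>> RIGHT
juliet
<<<<<<< LEFT
alpha
=======
india
>>>>>>> RIGHT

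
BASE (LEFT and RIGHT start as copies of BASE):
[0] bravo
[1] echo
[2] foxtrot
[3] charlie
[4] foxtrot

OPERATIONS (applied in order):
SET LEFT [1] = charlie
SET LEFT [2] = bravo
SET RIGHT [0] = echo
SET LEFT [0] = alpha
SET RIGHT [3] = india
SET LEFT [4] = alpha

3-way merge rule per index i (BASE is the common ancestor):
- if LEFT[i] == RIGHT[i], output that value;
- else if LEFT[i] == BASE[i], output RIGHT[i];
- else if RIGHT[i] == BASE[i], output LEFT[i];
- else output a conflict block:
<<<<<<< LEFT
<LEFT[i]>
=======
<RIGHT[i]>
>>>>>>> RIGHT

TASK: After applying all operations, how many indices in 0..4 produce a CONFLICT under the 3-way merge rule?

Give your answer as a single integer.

Final LEFT:  [alpha, charlie, bravo, charlie, alpha]
Final RIGHT: [echo, echo, foxtrot, india, foxtrot]
i=0: BASE=bravo L=alpha R=echo all differ -> CONFLICT
i=1: L=charlie, R=echo=BASE -> take LEFT -> charlie
i=2: L=bravo, R=foxtrot=BASE -> take LEFT -> bravo
i=3: L=charlie=BASE, R=india -> take RIGHT -> india
i=4: L=alpha, R=foxtrot=BASE -> take LEFT -> alpha
Conflict count: 1

Answer: 1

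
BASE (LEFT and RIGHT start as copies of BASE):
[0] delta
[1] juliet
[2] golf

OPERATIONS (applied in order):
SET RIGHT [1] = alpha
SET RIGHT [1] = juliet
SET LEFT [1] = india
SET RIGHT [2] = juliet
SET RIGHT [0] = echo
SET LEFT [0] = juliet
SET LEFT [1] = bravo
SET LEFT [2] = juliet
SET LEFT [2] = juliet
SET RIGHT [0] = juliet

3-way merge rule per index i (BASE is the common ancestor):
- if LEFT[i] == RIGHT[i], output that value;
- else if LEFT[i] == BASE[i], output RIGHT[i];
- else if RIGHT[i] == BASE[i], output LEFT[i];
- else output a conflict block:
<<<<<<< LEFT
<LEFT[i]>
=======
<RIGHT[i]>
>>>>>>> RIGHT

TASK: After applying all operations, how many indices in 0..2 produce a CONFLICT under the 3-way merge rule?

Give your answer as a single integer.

Answer: 0

Derivation:
Final LEFT:  [juliet, bravo, juliet]
Final RIGHT: [juliet, juliet, juliet]
i=0: L=juliet R=juliet -> agree -> juliet
i=1: L=bravo, R=juliet=BASE -> take LEFT -> bravo
i=2: L=juliet R=juliet -> agree -> juliet
Conflict count: 0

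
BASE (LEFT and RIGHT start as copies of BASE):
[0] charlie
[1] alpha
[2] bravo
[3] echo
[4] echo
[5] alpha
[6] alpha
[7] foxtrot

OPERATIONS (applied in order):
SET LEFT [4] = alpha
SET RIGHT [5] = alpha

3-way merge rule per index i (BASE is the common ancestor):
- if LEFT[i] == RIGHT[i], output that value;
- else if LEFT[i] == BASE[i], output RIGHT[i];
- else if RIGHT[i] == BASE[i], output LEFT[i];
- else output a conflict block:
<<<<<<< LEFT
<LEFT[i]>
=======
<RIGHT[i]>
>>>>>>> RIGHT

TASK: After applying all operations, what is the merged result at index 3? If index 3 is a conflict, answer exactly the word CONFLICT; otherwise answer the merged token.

Final LEFT:  [charlie, alpha, bravo, echo, alpha, alpha, alpha, foxtrot]
Final RIGHT: [charlie, alpha, bravo, echo, echo, alpha, alpha, foxtrot]
i=0: L=charlie R=charlie -> agree -> charlie
i=1: L=alpha R=alpha -> agree -> alpha
i=2: L=bravo R=bravo -> agree -> bravo
i=3: L=echo R=echo -> agree -> echo
i=4: L=alpha, R=echo=BASE -> take LEFT -> alpha
i=5: L=alpha R=alpha -> agree -> alpha
i=6: L=alpha R=alpha -> agree -> alpha
i=7: L=foxtrot R=foxtrot -> agree -> foxtrot
Index 3 -> echo

Answer: echo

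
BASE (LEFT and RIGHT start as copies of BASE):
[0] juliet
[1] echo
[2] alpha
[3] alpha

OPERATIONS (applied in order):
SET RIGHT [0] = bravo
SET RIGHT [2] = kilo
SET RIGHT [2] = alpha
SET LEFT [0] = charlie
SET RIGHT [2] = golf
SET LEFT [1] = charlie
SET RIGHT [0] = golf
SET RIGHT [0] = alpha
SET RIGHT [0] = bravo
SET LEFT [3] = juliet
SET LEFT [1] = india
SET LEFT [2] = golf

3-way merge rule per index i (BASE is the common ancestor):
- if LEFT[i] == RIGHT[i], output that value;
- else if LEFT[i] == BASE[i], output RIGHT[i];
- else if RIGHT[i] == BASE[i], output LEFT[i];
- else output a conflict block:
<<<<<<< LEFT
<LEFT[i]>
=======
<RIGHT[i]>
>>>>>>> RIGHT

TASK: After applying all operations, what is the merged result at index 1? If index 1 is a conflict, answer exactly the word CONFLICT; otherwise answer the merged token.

Answer: india

Derivation:
Final LEFT:  [charlie, india, golf, juliet]
Final RIGHT: [bravo, echo, golf, alpha]
i=0: BASE=juliet L=charlie R=bravo all differ -> CONFLICT
i=1: L=india, R=echo=BASE -> take LEFT -> india
i=2: L=golf R=golf -> agree -> golf
i=3: L=juliet, R=alpha=BASE -> take LEFT -> juliet
Index 1 -> india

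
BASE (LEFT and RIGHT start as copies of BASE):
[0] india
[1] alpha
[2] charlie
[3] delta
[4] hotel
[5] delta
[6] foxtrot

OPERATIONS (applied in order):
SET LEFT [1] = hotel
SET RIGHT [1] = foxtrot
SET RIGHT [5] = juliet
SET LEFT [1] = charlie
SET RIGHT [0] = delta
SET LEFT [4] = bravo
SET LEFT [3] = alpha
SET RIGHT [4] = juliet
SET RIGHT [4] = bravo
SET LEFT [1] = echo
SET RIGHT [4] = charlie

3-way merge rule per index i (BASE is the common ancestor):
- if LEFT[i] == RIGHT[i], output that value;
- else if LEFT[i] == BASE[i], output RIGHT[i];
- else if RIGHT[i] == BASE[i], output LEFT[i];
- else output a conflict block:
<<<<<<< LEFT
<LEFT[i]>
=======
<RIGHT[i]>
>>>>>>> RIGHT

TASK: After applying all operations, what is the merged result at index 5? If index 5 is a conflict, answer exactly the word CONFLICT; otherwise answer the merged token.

Final LEFT:  [india, echo, charlie, alpha, bravo, delta, foxtrot]
Final RIGHT: [delta, foxtrot, charlie, delta, charlie, juliet, foxtrot]
i=0: L=india=BASE, R=delta -> take RIGHT -> delta
i=1: BASE=alpha L=echo R=foxtrot all differ -> CONFLICT
i=2: L=charlie R=charlie -> agree -> charlie
i=3: L=alpha, R=delta=BASE -> take LEFT -> alpha
i=4: BASE=hotel L=bravo R=charlie all differ -> CONFLICT
i=5: L=delta=BASE, R=juliet -> take RIGHT -> juliet
i=6: L=foxtrot R=foxtrot -> agree -> foxtrot
Index 5 -> juliet

Answer: juliet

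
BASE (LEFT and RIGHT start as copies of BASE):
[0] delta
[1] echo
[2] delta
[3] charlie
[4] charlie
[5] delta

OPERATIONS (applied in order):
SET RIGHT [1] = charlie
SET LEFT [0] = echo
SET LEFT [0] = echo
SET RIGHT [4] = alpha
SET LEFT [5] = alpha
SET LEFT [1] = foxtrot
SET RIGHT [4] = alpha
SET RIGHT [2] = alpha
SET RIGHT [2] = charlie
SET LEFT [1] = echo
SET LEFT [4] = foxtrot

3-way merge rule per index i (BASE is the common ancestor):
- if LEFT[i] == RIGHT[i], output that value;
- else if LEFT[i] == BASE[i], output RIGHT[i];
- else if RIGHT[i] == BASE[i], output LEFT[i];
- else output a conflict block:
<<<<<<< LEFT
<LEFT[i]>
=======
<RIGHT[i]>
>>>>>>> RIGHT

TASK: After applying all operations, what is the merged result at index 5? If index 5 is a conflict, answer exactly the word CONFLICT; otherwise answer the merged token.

Answer: alpha

Derivation:
Final LEFT:  [echo, echo, delta, charlie, foxtrot, alpha]
Final RIGHT: [delta, charlie, charlie, charlie, alpha, delta]
i=0: L=echo, R=delta=BASE -> take LEFT -> echo
i=1: L=echo=BASE, R=charlie -> take RIGHT -> charlie
i=2: L=delta=BASE, R=charlie -> take RIGHT -> charlie
i=3: L=charlie R=charlie -> agree -> charlie
i=4: BASE=charlie L=foxtrot R=alpha all differ -> CONFLICT
i=5: L=alpha, R=delta=BASE -> take LEFT -> alpha
Index 5 -> alpha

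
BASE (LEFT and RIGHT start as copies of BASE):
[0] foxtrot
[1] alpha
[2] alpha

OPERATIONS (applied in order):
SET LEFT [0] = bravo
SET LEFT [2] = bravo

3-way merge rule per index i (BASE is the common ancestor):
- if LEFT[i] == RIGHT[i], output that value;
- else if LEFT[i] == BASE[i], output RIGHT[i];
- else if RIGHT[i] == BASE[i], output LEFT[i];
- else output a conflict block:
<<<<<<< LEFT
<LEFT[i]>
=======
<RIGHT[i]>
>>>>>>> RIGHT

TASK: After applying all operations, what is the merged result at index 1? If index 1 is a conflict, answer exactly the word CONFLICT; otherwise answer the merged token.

Final LEFT:  [bravo, alpha, bravo]
Final RIGHT: [foxtrot, alpha, alpha]
i=0: L=bravo, R=foxtrot=BASE -> take LEFT -> bravo
i=1: L=alpha R=alpha -> agree -> alpha
i=2: L=bravo, R=alpha=BASE -> take LEFT -> bravo
Index 1 -> alpha

Answer: alpha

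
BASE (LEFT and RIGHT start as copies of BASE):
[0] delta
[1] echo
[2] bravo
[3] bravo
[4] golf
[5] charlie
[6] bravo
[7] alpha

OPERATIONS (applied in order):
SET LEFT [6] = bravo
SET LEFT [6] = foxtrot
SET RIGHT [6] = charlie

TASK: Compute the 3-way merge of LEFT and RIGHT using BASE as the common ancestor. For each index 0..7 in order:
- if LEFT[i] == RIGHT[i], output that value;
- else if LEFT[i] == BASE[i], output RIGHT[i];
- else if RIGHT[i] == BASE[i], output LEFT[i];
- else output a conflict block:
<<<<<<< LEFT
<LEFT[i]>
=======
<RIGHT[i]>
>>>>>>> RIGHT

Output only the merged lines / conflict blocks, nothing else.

Answer: delta
echo
bravo
bravo
golf
charlie
<<<<<<< LEFT
foxtrot
=======
charlie
>>>>>>> RIGHT
alpha

Derivation:
Final LEFT:  [delta, echo, bravo, bravo, golf, charlie, foxtrot, alpha]
Final RIGHT: [delta, echo, bravo, bravo, golf, charlie, charlie, alpha]
i=0: L=delta R=delta -> agree -> delta
i=1: L=echo R=echo -> agree -> echo
i=2: L=bravo R=bravo -> agree -> bravo
i=3: L=bravo R=bravo -> agree -> bravo
i=4: L=golf R=golf -> agree -> golf
i=5: L=charlie R=charlie -> agree -> charlie
i=6: BASE=bravo L=foxtrot R=charlie all differ -> CONFLICT
i=7: L=alpha R=alpha -> agree -> alpha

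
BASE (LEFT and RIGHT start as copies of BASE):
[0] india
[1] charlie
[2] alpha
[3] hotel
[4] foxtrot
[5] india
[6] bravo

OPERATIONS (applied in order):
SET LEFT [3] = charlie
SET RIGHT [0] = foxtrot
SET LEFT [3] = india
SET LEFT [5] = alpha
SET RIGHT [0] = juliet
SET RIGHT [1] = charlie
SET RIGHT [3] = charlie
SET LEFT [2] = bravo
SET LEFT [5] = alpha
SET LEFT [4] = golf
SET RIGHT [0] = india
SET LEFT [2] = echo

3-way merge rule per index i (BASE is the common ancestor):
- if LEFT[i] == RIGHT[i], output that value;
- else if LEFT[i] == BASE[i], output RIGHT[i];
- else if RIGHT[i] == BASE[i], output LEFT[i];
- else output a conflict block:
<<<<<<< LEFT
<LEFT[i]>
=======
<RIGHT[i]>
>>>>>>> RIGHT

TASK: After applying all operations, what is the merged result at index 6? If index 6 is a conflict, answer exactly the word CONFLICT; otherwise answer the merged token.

Answer: bravo

Derivation:
Final LEFT:  [india, charlie, echo, india, golf, alpha, bravo]
Final RIGHT: [india, charlie, alpha, charlie, foxtrot, india, bravo]
i=0: L=india R=india -> agree -> india
i=1: L=charlie R=charlie -> agree -> charlie
i=2: L=echo, R=alpha=BASE -> take LEFT -> echo
i=3: BASE=hotel L=india R=charlie all differ -> CONFLICT
i=4: L=golf, R=foxtrot=BASE -> take LEFT -> golf
i=5: L=alpha, R=india=BASE -> take LEFT -> alpha
i=6: L=bravo R=bravo -> agree -> bravo
Index 6 -> bravo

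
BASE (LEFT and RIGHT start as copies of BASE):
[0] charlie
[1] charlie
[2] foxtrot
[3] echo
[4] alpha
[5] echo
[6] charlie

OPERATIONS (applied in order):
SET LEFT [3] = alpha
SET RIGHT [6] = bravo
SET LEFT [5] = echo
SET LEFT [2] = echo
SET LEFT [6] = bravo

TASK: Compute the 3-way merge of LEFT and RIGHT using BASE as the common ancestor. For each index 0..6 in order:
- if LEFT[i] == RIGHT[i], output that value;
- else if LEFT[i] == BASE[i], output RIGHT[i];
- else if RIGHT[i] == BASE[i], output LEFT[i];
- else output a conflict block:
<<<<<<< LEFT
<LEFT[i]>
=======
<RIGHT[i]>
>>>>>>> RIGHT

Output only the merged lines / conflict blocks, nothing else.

Answer: charlie
charlie
echo
alpha
alpha
echo
bravo

Derivation:
Final LEFT:  [charlie, charlie, echo, alpha, alpha, echo, bravo]
Final RIGHT: [charlie, charlie, foxtrot, echo, alpha, echo, bravo]
i=0: L=charlie R=charlie -> agree -> charlie
i=1: L=charlie R=charlie -> agree -> charlie
i=2: L=echo, R=foxtrot=BASE -> take LEFT -> echo
i=3: L=alpha, R=echo=BASE -> take LEFT -> alpha
i=4: L=alpha R=alpha -> agree -> alpha
i=5: L=echo R=echo -> agree -> echo
i=6: L=bravo R=bravo -> agree -> bravo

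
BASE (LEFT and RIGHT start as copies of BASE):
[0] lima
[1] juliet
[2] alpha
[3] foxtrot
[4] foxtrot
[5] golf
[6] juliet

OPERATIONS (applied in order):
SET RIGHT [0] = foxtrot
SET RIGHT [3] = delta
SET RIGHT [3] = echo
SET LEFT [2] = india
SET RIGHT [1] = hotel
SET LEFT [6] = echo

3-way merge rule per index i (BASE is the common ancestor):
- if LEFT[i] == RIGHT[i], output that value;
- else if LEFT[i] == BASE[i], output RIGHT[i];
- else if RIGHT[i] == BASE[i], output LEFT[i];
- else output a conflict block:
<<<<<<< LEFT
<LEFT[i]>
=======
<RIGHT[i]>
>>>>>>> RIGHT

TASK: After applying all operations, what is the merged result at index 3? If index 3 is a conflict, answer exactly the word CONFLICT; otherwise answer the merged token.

Final LEFT:  [lima, juliet, india, foxtrot, foxtrot, golf, echo]
Final RIGHT: [foxtrot, hotel, alpha, echo, foxtrot, golf, juliet]
i=0: L=lima=BASE, R=foxtrot -> take RIGHT -> foxtrot
i=1: L=juliet=BASE, R=hotel -> take RIGHT -> hotel
i=2: L=india, R=alpha=BASE -> take LEFT -> india
i=3: L=foxtrot=BASE, R=echo -> take RIGHT -> echo
i=4: L=foxtrot R=foxtrot -> agree -> foxtrot
i=5: L=golf R=golf -> agree -> golf
i=6: L=echo, R=juliet=BASE -> take LEFT -> echo
Index 3 -> echo

Answer: echo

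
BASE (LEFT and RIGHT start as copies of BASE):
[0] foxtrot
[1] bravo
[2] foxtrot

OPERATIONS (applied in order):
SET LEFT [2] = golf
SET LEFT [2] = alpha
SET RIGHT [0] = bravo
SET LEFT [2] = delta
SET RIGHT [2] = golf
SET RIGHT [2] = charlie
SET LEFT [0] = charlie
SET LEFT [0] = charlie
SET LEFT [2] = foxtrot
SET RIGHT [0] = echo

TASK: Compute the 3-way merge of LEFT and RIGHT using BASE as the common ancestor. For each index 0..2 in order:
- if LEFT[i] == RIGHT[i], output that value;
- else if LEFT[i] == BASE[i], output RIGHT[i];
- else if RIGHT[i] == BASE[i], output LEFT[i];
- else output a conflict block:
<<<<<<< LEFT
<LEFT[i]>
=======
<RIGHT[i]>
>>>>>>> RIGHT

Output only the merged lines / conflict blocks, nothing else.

Answer: <<<<<<< LEFT
charlie
=======
echo
>>>>>>> RIGHT
bravo
charlie

Derivation:
Final LEFT:  [charlie, bravo, foxtrot]
Final RIGHT: [echo, bravo, charlie]
i=0: BASE=foxtrot L=charlie R=echo all differ -> CONFLICT
i=1: L=bravo R=bravo -> agree -> bravo
i=2: L=foxtrot=BASE, R=charlie -> take RIGHT -> charlie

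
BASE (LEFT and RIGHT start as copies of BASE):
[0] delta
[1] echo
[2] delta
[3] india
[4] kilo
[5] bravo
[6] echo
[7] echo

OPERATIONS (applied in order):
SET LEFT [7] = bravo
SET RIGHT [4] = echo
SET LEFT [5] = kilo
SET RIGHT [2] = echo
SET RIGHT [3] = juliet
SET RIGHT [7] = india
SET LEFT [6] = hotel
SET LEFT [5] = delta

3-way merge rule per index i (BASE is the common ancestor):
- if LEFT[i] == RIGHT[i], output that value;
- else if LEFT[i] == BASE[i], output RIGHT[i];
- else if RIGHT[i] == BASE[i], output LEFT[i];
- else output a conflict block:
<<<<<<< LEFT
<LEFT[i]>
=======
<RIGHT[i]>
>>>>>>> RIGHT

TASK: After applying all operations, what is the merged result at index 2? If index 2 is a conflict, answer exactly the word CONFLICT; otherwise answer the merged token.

Answer: echo

Derivation:
Final LEFT:  [delta, echo, delta, india, kilo, delta, hotel, bravo]
Final RIGHT: [delta, echo, echo, juliet, echo, bravo, echo, india]
i=0: L=delta R=delta -> agree -> delta
i=1: L=echo R=echo -> agree -> echo
i=2: L=delta=BASE, R=echo -> take RIGHT -> echo
i=3: L=india=BASE, R=juliet -> take RIGHT -> juliet
i=4: L=kilo=BASE, R=echo -> take RIGHT -> echo
i=5: L=delta, R=bravo=BASE -> take LEFT -> delta
i=6: L=hotel, R=echo=BASE -> take LEFT -> hotel
i=7: BASE=echo L=bravo R=india all differ -> CONFLICT
Index 2 -> echo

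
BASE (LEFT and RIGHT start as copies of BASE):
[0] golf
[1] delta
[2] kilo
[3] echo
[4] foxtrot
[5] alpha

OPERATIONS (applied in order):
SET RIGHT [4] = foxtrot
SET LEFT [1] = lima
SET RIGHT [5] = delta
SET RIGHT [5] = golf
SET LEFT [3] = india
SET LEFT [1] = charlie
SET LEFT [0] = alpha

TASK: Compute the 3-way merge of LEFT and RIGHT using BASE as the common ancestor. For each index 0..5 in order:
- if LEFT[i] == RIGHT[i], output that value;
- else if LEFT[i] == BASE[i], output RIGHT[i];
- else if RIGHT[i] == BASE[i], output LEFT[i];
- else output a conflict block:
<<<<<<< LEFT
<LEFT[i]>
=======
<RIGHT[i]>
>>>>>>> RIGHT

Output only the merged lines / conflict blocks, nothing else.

Final LEFT:  [alpha, charlie, kilo, india, foxtrot, alpha]
Final RIGHT: [golf, delta, kilo, echo, foxtrot, golf]
i=0: L=alpha, R=golf=BASE -> take LEFT -> alpha
i=1: L=charlie, R=delta=BASE -> take LEFT -> charlie
i=2: L=kilo R=kilo -> agree -> kilo
i=3: L=india, R=echo=BASE -> take LEFT -> india
i=4: L=foxtrot R=foxtrot -> agree -> foxtrot
i=5: L=alpha=BASE, R=golf -> take RIGHT -> golf

Answer: alpha
charlie
kilo
india
foxtrot
golf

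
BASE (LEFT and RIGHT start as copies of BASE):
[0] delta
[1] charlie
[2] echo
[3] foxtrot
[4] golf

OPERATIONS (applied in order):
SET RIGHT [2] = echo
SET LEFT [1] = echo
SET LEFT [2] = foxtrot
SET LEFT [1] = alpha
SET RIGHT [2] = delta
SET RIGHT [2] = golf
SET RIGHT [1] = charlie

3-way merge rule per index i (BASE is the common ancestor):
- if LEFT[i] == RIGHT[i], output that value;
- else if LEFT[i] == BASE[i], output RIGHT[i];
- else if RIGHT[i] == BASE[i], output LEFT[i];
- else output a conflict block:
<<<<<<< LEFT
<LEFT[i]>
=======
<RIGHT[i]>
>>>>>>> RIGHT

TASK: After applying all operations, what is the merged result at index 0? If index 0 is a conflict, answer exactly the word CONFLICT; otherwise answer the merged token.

Final LEFT:  [delta, alpha, foxtrot, foxtrot, golf]
Final RIGHT: [delta, charlie, golf, foxtrot, golf]
i=0: L=delta R=delta -> agree -> delta
i=1: L=alpha, R=charlie=BASE -> take LEFT -> alpha
i=2: BASE=echo L=foxtrot R=golf all differ -> CONFLICT
i=3: L=foxtrot R=foxtrot -> agree -> foxtrot
i=4: L=golf R=golf -> agree -> golf
Index 0 -> delta

Answer: delta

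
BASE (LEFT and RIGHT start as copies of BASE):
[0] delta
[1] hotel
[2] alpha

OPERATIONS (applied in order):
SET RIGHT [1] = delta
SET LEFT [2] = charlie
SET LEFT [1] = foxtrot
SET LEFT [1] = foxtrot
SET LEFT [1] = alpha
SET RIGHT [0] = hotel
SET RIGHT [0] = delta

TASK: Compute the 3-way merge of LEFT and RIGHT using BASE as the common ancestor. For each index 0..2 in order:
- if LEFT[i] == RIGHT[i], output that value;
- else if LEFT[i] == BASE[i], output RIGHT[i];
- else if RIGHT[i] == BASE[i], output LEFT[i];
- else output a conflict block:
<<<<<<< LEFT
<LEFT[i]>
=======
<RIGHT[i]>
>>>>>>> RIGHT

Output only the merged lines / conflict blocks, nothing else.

Answer: delta
<<<<<<< LEFT
alpha
=======
delta
>>>>>>> RIGHT
charlie

Derivation:
Final LEFT:  [delta, alpha, charlie]
Final RIGHT: [delta, delta, alpha]
i=0: L=delta R=delta -> agree -> delta
i=1: BASE=hotel L=alpha R=delta all differ -> CONFLICT
i=2: L=charlie, R=alpha=BASE -> take LEFT -> charlie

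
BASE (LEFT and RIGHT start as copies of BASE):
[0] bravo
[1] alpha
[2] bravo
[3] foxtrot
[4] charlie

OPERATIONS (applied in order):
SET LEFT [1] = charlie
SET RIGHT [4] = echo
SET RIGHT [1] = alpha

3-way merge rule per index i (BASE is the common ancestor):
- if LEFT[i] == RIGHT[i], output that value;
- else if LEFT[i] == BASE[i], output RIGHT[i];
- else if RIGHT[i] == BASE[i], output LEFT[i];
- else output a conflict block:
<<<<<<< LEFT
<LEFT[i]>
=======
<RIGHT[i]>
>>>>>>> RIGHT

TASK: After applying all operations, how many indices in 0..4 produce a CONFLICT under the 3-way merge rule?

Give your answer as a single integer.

Final LEFT:  [bravo, charlie, bravo, foxtrot, charlie]
Final RIGHT: [bravo, alpha, bravo, foxtrot, echo]
i=0: L=bravo R=bravo -> agree -> bravo
i=1: L=charlie, R=alpha=BASE -> take LEFT -> charlie
i=2: L=bravo R=bravo -> agree -> bravo
i=3: L=foxtrot R=foxtrot -> agree -> foxtrot
i=4: L=charlie=BASE, R=echo -> take RIGHT -> echo
Conflict count: 0

Answer: 0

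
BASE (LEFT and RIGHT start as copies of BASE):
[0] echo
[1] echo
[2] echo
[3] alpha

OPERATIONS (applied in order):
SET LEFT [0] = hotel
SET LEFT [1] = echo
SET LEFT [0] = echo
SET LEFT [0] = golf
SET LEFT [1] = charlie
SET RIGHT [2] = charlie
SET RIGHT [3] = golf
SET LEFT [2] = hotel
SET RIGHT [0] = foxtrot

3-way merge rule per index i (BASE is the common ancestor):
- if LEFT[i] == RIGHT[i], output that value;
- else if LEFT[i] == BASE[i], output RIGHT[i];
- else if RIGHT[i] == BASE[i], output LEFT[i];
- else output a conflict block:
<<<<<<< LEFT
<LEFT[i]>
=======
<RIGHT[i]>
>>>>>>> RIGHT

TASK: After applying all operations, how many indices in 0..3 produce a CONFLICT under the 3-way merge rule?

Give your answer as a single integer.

Answer: 2

Derivation:
Final LEFT:  [golf, charlie, hotel, alpha]
Final RIGHT: [foxtrot, echo, charlie, golf]
i=0: BASE=echo L=golf R=foxtrot all differ -> CONFLICT
i=1: L=charlie, R=echo=BASE -> take LEFT -> charlie
i=2: BASE=echo L=hotel R=charlie all differ -> CONFLICT
i=3: L=alpha=BASE, R=golf -> take RIGHT -> golf
Conflict count: 2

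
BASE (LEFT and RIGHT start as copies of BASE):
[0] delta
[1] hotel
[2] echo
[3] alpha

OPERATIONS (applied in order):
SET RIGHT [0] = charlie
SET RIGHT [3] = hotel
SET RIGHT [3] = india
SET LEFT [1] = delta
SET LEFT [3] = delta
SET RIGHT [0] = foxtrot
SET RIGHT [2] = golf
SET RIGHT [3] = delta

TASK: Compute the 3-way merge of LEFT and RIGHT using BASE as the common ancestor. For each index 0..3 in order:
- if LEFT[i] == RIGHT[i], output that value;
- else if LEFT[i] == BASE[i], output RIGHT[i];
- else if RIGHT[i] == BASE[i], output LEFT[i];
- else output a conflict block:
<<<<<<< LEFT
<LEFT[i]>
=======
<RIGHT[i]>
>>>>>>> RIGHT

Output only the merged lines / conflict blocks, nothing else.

Answer: foxtrot
delta
golf
delta

Derivation:
Final LEFT:  [delta, delta, echo, delta]
Final RIGHT: [foxtrot, hotel, golf, delta]
i=0: L=delta=BASE, R=foxtrot -> take RIGHT -> foxtrot
i=1: L=delta, R=hotel=BASE -> take LEFT -> delta
i=2: L=echo=BASE, R=golf -> take RIGHT -> golf
i=3: L=delta R=delta -> agree -> delta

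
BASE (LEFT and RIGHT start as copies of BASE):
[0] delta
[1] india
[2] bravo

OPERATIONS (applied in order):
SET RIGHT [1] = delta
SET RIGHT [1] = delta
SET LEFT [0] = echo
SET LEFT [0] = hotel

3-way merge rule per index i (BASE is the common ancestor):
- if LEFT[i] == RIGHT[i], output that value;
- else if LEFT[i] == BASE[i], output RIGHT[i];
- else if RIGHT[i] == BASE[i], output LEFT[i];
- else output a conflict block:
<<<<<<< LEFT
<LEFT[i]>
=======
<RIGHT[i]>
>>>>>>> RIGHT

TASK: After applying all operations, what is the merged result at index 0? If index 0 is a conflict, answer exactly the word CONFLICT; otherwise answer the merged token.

Final LEFT:  [hotel, india, bravo]
Final RIGHT: [delta, delta, bravo]
i=0: L=hotel, R=delta=BASE -> take LEFT -> hotel
i=1: L=india=BASE, R=delta -> take RIGHT -> delta
i=2: L=bravo R=bravo -> agree -> bravo
Index 0 -> hotel

Answer: hotel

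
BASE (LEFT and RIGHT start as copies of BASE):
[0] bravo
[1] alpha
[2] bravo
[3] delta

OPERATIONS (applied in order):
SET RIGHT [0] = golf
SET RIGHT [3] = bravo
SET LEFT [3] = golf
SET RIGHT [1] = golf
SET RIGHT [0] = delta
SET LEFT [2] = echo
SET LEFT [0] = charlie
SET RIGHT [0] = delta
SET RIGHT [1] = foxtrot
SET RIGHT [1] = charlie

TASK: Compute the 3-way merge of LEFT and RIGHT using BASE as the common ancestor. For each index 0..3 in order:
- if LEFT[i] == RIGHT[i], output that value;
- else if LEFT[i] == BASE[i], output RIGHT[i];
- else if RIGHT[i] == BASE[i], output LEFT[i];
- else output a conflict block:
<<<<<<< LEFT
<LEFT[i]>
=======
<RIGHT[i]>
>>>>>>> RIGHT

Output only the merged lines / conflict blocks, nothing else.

Final LEFT:  [charlie, alpha, echo, golf]
Final RIGHT: [delta, charlie, bravo, bravo]
i=0: BASE=bravo L=charlie R=delta all differ -> CONFLICT
i=1: L=alpha=BASE, R=charlie -> take RIGHT -> charlie
i=2: L=echo, R=bravo=BASE -> take LEFT -> echo
i=3: BASE=delta L=golf R=bravo all differ -> CONFLICT

Answer: <<<<<<< LEFT
charlie
=======
delta
>>>>>>> RIGHT
charlie
echo
<<<<<<< LEFT
golf
=======
bravo
>>>>>>> RIGHT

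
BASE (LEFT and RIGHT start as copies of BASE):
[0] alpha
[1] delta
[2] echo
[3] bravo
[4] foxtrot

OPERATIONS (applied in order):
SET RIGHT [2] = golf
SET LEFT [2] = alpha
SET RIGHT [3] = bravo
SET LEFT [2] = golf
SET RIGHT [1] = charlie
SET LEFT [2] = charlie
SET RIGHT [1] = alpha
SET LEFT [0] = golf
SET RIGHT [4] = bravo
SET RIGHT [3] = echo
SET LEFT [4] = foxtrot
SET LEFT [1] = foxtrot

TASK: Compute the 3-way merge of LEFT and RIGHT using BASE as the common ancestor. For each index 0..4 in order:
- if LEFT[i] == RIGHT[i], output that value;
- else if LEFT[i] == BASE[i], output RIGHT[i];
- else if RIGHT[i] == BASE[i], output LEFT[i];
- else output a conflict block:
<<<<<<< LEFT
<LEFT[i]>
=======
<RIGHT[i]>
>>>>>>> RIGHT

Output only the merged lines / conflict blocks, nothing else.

Answer: golf
<<<<<<< LEFT
foxtrot
=======
alpha
>>>>>>> RIGHT
<<<<<<< LEFT
charlie
=======
golf
>>>>>>> RIGHT
echo
bravo

Derivation:
Final LEFT:  [golf, foxtrot, charlie, bravo, foxtrot]
Final RIGHT: [alpha, alpha, golf, echo, bravo]
i=0: L=golf, R=alpha=BASE -> take LEFT -> golf
i=1: BASE=delta L=foxtrot R=alpha all differ -> CONFLICT
i=2: BASE=echo L=charlie R=golf all differ -> CONFLICT
i=3: L=bravo=BASE, R=echo -> take RIGHT -> echo
i=4: L=foxtrot=BASE, R=bravo -> take RIGHT -> bravo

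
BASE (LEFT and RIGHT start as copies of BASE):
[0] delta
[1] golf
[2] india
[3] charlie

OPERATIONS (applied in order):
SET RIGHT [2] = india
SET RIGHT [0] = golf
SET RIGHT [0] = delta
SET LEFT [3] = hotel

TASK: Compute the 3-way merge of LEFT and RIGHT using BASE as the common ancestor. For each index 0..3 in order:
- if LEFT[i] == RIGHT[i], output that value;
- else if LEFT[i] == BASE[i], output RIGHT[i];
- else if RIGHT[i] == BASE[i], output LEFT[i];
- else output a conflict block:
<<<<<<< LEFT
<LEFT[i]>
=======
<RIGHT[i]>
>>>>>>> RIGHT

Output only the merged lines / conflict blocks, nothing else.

Final LEFT:  [delta, golf, india, hotel]
Final RIGHT: [delta, golf, india, charlie]
i=0: L=delta R=delta -> agree -> delta
i=1: L=golf R=golf -> agree -> golf
i=2: L=india R=india -> agree -> india
i=3: L=hotel, R=charlie=BASE -> take LEFT -> hotel

Answer: delta
golf
india
hotel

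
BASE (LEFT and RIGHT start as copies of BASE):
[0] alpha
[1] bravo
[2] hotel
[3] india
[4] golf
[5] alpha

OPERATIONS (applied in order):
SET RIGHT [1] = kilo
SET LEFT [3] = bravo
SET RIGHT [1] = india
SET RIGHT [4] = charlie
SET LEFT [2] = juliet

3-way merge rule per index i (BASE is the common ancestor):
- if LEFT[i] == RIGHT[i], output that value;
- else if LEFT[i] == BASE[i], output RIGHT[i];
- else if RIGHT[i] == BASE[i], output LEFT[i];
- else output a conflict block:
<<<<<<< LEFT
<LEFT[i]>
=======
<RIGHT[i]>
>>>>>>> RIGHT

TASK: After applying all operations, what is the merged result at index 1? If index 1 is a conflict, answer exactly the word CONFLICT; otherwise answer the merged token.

Final LEFT:  [alpha, bravo, juliet, bravo, golf, alpha]
Final RIGHT: [alpha, india, hotel, india, charlie, alpha]
i=0: L=alpha R=alpha -> agree -> alpha
i=1: L=bravo=BASE, R=india -> take RIGHT -> india
i=2: L=juliet, R=hotel=BASE -> take LEFT -> juliet
i=3: L=bravo, R=india=BASE -> take LEFT -> bravo
i=4: L=golf=BASE, R=charlie -> take RIGHT -> charlie
i=5: L=alpha R=alpha -> agree -> alpha
Index 1 -> india

Answer: india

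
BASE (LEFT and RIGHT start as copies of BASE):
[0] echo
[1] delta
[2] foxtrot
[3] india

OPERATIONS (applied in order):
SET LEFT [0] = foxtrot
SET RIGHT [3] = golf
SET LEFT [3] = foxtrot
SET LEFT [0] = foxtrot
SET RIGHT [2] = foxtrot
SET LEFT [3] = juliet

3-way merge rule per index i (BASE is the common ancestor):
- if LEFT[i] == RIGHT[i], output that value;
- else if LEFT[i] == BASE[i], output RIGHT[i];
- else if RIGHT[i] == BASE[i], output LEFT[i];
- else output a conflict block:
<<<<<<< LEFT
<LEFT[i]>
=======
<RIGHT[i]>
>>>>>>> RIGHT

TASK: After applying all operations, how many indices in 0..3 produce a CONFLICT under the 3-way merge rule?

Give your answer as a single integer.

Answer: 1

Derivation:
Final LEFT:  [foxtrot, delta, foxtrot, juliet]
Final RIGHT: [echo, delta, foxtrot, golf]
i=0: L=foxtrot, R=echo=BASE -> take LEFT -> foxtrot
i=1: L=delta R=delta -> agree -> delta
i=2: L=foxtrot R=foxtrot -> agree -> foxtrot
i=3: BASE=india L=juliet R=golf all differ -> CONFLICT
Conflict count: 1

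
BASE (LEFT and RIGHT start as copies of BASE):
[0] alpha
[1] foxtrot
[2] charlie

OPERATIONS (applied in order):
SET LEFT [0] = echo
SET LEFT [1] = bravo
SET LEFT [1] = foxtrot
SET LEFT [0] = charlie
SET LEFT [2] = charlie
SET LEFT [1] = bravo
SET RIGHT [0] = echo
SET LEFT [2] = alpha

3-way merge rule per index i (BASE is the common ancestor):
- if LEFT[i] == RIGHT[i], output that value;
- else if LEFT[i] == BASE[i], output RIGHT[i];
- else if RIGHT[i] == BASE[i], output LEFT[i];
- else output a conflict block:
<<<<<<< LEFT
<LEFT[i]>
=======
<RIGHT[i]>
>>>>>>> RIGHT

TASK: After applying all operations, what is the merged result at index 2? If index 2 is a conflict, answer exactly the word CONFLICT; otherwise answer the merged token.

Final LEFT:  [charlie, bravo, alpha]
Final RIGHT: [echo, foxtrot, charlie]
i=0: BASE=alpha L=charlie R=echo all differ -> CONFLICT
i=1: L=bravo, R=foxtrot=BASE -> take LEFT -> bravo
i=2: L=alpha, R=charlie=BASE -> take LEFT -> alpha
Index 2 -> alpha

Answer: alpha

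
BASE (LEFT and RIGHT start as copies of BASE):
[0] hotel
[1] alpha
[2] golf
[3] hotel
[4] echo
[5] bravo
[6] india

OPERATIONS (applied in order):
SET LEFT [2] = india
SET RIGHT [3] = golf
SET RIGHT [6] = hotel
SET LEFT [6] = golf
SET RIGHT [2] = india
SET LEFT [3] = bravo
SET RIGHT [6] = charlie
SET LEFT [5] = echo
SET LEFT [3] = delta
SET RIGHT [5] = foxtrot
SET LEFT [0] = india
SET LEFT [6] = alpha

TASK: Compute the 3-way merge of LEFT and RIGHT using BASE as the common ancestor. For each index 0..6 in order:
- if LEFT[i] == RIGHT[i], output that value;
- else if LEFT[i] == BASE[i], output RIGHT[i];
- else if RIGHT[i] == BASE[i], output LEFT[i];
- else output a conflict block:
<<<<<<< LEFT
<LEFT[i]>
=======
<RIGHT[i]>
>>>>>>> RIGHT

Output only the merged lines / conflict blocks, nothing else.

Final LEFT:  [india, alpha, india, delta, echo, echo, alpha]
Final RIGHT: [hotel, alpha, india, golf, echo, foxtrot, charlie]
i=0: L=india, R=hotel=BASE -> take LEFT -> india
i=1: L=alpha R=alpha -> agree -> alpha
i=2: L=india R=india -> agree -> india
i=3: BASE=hotel L=delta R=golf all differ -> CONFLICT
i=4: L=echo R=echo -> agree -> echo
i=5: BASE=bravo L=echo R=foxtrot all differ -> CONFLICT
i=6: BASE=india L=alpha R=charlie all differ -> CONFLICT

Answer: india
alpha
india
<<<<<<< LEFT
delta
=======
golf
>>>>>>> RIGHT
echo
<<<<<<< LEFT
echo
=======
foxtrot
>>>>>>> RIGHT
<<<<<<< LEFT
alpha
=======
charlie
>>>>>>> RIGHT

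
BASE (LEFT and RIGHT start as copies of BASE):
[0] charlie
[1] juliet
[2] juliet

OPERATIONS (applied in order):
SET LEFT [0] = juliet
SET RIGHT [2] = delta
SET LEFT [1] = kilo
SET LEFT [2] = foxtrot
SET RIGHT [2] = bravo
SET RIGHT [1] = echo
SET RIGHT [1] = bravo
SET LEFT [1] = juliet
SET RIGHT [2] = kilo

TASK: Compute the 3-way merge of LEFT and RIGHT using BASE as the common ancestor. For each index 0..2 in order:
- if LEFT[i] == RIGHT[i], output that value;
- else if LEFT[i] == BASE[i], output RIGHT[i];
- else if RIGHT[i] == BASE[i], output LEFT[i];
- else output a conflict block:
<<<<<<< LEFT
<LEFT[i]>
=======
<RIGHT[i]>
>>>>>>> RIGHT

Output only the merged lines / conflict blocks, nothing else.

Final LEFT:  [juliet, juliet, foxtrot]
Final RIGHT: [charlie, bravo, kilo]
i=0: L=juliet, R=charlie=BASE -> take LEFT -> juliet
i=1: L=juliet=BASE, R=bravo -> take RIGHT -> bravo
i=2: BASE=juliet L=foxtrot R=kilo all differ -> CONFLICT

Answer: juliet
bravo
<<<<<<< LEFT
foxtrot
=======
kilo
>>>>>>> RIGHT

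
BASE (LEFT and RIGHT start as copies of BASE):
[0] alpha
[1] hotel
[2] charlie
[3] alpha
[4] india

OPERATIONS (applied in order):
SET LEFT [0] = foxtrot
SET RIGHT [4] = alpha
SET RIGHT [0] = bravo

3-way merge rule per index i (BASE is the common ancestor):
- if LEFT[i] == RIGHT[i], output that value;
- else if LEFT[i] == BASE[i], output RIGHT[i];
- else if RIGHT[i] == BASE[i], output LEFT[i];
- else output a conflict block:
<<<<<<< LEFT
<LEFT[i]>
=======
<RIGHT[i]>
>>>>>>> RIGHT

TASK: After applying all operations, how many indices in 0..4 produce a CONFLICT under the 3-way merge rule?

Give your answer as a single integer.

Final LEFT:  [foxtrot, hotel, charlie, alpha, india]
Final RIGHT: [bravo, hotel, charlie, alpha, alpha]
i=0: BASE=alpha L=foxtrot R=bravo all differ -> CONFLICT
i=1: L=hotel R=hotel -> agree -> hotel
i=2: L=charlie R=charlie -> agree -> charlie
i=3: L=alpha R=alpha -> agree -> alpha
i=4: L=india=BASE, R=alpha -> take RIGHT -> alpha
Conflict count: 1

Answer: 1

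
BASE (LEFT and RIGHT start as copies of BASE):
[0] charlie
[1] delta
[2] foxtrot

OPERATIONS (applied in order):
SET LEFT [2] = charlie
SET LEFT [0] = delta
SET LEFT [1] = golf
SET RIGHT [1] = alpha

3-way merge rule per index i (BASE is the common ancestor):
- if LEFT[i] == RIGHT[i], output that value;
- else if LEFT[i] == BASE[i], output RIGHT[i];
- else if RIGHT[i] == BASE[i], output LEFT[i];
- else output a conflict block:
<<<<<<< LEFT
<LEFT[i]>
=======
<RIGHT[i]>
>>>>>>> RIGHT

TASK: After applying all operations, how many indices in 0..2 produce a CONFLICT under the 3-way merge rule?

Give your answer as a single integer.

Final LEFT:  [delta, golf, charlie]
Final RIGHT: [charlie, alpha, foxtrot]
i=0: L=delta, R=charlie=BASE -> take LEFT -> delta
i=1: BASE=delta L=golf R=alpha all differ -> CONFLICT
i=2: L=charlie, R=foxtrot=BASE -> take LEFT -> charlie
Conflict count: 1

Answer: 1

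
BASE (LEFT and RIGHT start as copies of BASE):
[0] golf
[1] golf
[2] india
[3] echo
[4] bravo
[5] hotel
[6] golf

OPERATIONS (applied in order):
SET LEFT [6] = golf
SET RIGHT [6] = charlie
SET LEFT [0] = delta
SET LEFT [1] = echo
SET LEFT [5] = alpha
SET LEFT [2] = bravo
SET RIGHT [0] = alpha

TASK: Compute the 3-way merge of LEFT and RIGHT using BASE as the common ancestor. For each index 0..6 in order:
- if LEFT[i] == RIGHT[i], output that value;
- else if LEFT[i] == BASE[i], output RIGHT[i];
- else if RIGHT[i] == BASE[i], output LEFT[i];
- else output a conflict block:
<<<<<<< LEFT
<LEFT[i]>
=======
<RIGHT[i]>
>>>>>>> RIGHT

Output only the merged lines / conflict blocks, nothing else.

Final LEFT:  [delta, echo, bravo, echo, bravo, alpha, golf]
Final RIGHT: [alpha, golf, india, echo, bravo, hotel, charlie]
i=0: BASE=golf L=delta R=alpha all differ -> CONFLICT
i=1: L=echo, R=golf=BASE -> take LEFT -> echo
i=2: L=bravo, R=india=BASE -> take LEFT -> bravo
i=3: L=echo R=echo -> agree -> echo
i=4: L=bravo R=bravo -> agree -> bravo
i=5: L=alpha, R=hotel=BASE -> take LEFT -> alpha
i=6: L=golf=BASE, R=charlie -> take RIGHT -> charlie

Answer: <<<<<<< LEFT
delta
=======
alpha
>>>>>>> RIGHT
echo
bravo
echo
bravo
alpha
charlie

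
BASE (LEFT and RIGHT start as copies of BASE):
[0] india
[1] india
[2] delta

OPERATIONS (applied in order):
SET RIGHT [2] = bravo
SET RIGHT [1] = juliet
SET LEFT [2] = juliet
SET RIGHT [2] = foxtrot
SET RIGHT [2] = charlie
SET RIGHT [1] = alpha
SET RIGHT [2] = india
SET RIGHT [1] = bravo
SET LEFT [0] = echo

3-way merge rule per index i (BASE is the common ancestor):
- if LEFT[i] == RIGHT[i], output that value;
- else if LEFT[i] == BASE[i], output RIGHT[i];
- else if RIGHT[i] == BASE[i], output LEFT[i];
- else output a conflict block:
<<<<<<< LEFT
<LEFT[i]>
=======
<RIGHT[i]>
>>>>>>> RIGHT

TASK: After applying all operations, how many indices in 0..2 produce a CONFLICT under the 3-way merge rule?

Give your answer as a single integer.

Final LEFT:  [echo, india, juliet]
Final RIGHT: [india, bravo, india]
i=0: L=echo, R=india=BASE -> take LEFT -> echo
i=1: L=india=BASE, R=bravo -> take RIGHT -> bravo
i=2: BASE=delta L=juliet R=india all differ -> CONFLICT
Conflict count: 1

Answer: 1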